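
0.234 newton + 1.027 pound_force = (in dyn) 4.802e+05. Check: 0.234 newton = 0.234 N. 1 pound_force = 4.4482216 N, so 1.027 pound_force = 1.027 * 4.4482216 = 4.5683236 N. Sum: 0.234 + 4.5683236 = 4.8023236 N. 1 dyn = 1e-05 N, so 4.8023236 N = 4.8023236 / 1e-05 = 480232.36 dyn ≈ 4.802e+05 dyn (4 s.f.).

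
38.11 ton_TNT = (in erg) 1.595e+18. Check: 1 ton_TNT = 4.184e+09 J, so 38.11 ton_TNT = 38.11 * 4.184e+09 = 1.5945224e+11 J. 1 erg = 1e-07 J, so 1.5945224e+11 J = 1.5945224e+11 / 1e-07 = 1.5945224e+18 erg ≈ 1.595e+18 erg (4 s.f.).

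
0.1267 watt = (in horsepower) 0.1267 watt = 0.1267 W. 1 horsepower = 745.69987 W, so 0.1267 W = 0.1267 / 745.69987 = 0.0001699075 horsepower ≈ 0.0001699 horsepower (4 s.f.). Final answer: 0.0001699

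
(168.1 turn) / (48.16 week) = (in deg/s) 0.002078. Check: 1 turn = 6.2831853 rad, so 168.1 turn = 168.1 * 6.2831853 = 1056.2035 rad. 1 week = 604800 s, so 48.16 week = 48.16 * 604800 = 29127168 s. Combine: 1056.2035 rad / 29127168 s = 3.6261797e-05 rad/s. 1 deg/s = 0.017453293 rad/s, so 3.6261797e-05 rad/s = 3.6261797e-05 / 0.017453293 = 0.0020776479 deg/s ≈ 0.002078 deg/s (4 s.f.).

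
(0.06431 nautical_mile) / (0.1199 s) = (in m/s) 993.3. Check: 1 nautical_mile = 1852 m, so 0.06431 nautical_mile = 0.06431 * 1852 = 119.10212 m. 0.1199 s is already in s. Combine: 119.10212 m / 0.1199 s = 993.34545 m/s. Result: 993.34545 m/s ≈ 993.3 m/s (4 s.f.).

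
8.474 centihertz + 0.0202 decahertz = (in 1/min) 17.2. Check: 1 centihertz = 0.01 Hz, so 8.474 centihertz = 8.474 * 0.01 = 0.08474 Hz. 1 decahertz = 10 Hz, so 0.0202 decahertz = 0.0202 * 10 = 0.202 Hz. Sum: 0.08474 + 0.202 = 0.28674 Hz. 1 1/min = 0.016666667 Hz, so 0.28674 Hz = 0.28674 / 0.016666667 = 17.2044 1/min ≈ 17.2 1/min (4 s.f.).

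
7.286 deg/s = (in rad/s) 1 deg/s = 0.017453293 rad/s, so 7.286 deg/s = 7.286 * 0.017453293 = 0.12716469 rad/s. Result: 0.12716469 rad/s ≈ 0.1272 rad/s (4 s.f.). Final answer: 0.1272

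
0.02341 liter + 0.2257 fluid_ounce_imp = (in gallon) 0.007878. Check: 1 liter = 0.001 m^3, so 0.02341 liter = 0.02341 * 0.001 = 2.341e-05 m^3. 1 fluid_ounce_imp = 2.8413063e-05 m^3, so 0.2257 fluid_ounce_imp = 0.2257 * 2.8413063e-05 = 6.4128282e-06 m^3. Sum: 2.341e-05 + 6.4128282e-06 = 2.9822828e-05 m^3. 1 gallon = 0.0037854118 m^3, so 2.9822828e-05 m^3 = 2.9822828e-05 / 0.0037854118 = 0.0078783577 gallon ≈ 0.007878 gallon (4 s.f.).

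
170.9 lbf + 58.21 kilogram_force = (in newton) 1331. Check: 1 lbf = 4.4482216 N, so 170.9 lbf = 170.9 * 4.4482216 = 760.20107 N. 1 kilogram_force = 9.80665 N, so 58.21 kilogram_force = 58.21 * 9.80665 = 570.8451 N. Sum: 760.20107 + 570.8451 = 1331.0462 N. 1331.0462 N = 1331.0462 newton ≈ 1331 newton (4 s.f.).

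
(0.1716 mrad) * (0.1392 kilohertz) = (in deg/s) 1 mrad = 0.001 rad, so 0.1716 mrad = 0.1716 * 0.001 = 0.0001716 rad. 1 kilohertz = 1000 Hz, so 0.1392 kilohertz = 0.1392 * 1000 = 139.2 Hz. Combine: 0.0001716 rad * 139.2 Hz = 0.02388672 rad/s. 1 deg/s = 0.017453293 rad/s, so 0.02388672 rad/s = 0.02388672 / 0.017453293 = 1.3686082 deg/s ≈ 1.369 deg/s (4 s.f.). Final answer: 1.369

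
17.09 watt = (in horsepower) 17.09 watt = 17.09 W. 1 horsepower = 745.69987 W, so 17.09 W = 17.09 / 745.69987 = 0.022918068 horsepower ≈ 0.02292 horsepower (4 s.f.). Final answer: 0.02292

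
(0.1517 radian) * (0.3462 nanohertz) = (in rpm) 5.015e-10. Check: 0.1517 radian = 0.1517 rad. 1 nanohertz = 1e-09 Hz, so 0.3462 nanohertz = 0.3462 * 1e-09 = 3.462e-10 Hz. Combine: 0.1517 rad * 3.462e-10 Hz = 5.251854e-11 rad/s. 1 rpm = 0.10471976 rad/s, so 5.251854e-11 rad/s = 5.251854e-11 / 0.10471976 = 5.0151511e-10 rpm ≈ 5.015e-10 rpm (4 s.f.).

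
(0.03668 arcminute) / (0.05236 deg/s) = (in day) 1.351e-07. Check: 1 arcminute = 0.00029088821 rad, so 0.03668 arcminute = 0.03668 * 0.00029088821 = 1.0669779e-05 rad. 1 deg/s = 0.017453293 rad/s, so 0.05236 deg/s = 0.05236 * 0.017453293 = 0.0009138544 rad/s. Combine: 1.0669779e-05 rad / 0.0009138544 rad/s = 0.011675579 s. 1 day = 86400 s, so 0.011675579 s = 0.011675579 / 86400 = 1.3513402e-07 day ≈ 1.351e-07 day (4 s.f.).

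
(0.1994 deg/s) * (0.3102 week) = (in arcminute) 1 deg/s = 0.017453293 rad/s, so 0.1994 deg/s = 0.1994 * 0.017453293 = 0.0034801865 rad/s. 1 week = 604800 s, so 0.3102 week = 0.3102 * 604800 = 187608.96 s. Combine: 0.0034801865 rad/s * 187608.96 s = 652.91418 rad. 1 arcminute = 0.00029088821 rad, so 652.91418 rad = 652.91418 / 0.00029088821 = 2244553.6 arcminute ≈ 2.245e+06 arcminute (4 s.f.). Final answer: 2.245e+06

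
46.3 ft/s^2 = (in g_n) 1 ft/s^2 = 0.3048 m/s^2, so 46.3 ft/s^2 = 46.3 * 0.3048 = 14.11224 m/s^2. 1 g_n = 9.80665 m/s^2, so 14.11224 m/s^2 = 14.11224 / 9.80665 = 1.439048 g_n ≈ 1.439 g_n (4 s.f.). Final answer: 1.439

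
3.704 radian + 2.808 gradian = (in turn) 0.5965. Check: 3.704 radian = 3.704 rad. 1 gradian = 0.015707963 rad, so 2.808 gradian = 2.808 * 0.015707963 = 0.044107961 rad. Sum: 3.704 + 0.044107961 = 3.748108 rad. 1 turn = 6.2831853 rad, so 3.748108 rad = 3.748108 / 6.2831853 = 0.59652991 turn ≈ 0.5965 turn (4 s.f.).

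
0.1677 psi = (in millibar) 11.56. Check: 1 psi = 6894.7573 Pa, so 0.1677 psi = 0.1677 * 6894.7573 = 1156.2508 Pa. 1 millibar = 100 Pa, so 1156.2508 Pa = 1156.2508 / 100 = 11.562508 millibar ≈ 11.56 millibar (4 s.f.).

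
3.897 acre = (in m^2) 1.577e+04. Check: 1 acre = 4046.8564 m^2, so 3.897 acre = 3.897 * 4046.8564 = 15770.599 m^2. Result: 15770.599 m^2 ≈ 1.577e+04 m^2 (4 s.f.).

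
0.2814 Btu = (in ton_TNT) 1 Btu = 1055.0559 J, so 0.2814 Btu = 0.2814 * 1055.0559 = 296.89272 J. 1 ton_TNT = 4.184e+09 J, so 296.89272 J = 296.89272 / 4.184e+09 = 7.0959062e-08 ton_TNT ≈ 7.096e-08 ton_TNT (4 s.f.). Final answer: 7.096e-08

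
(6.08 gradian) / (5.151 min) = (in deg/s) 0.01771. Check: 1 gradian = 0.015707963 rad, so 6.08 gradian = 6.08 * 0.015707963 = 0.095504417 rad. 1 min = 60 s, so 5.151 min = 5.151 * 60 = 309.06 s. Combine: 0.095504417 rad / 309.06 s = 0.00030901578 rad/s. 1 deg/s = 0.017453293 rad/s, so 0.00030901578 rad/s = 0.00030901578 / 0.017453293 = 0.0177053 deg/s ≈ 0.01771 deg/s (4 s.f.).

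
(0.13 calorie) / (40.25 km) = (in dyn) 1 calorie = 4.184 J, so 0.13 calorie = 0.13 * 4.184 = 0.54392 J. 1 km = 1000 m, so 40.25 km = 40.25 * 1000 = 40250 m. Combine: 0.54392 J / 40250 m = 1.351354e-05 N. 1 dyn = 1e-05 N, so 1.351354e-05 N = 1.351354e-05 / 1e-05 = 1.351354 dyn ≈ 1.351 dyn (4 s.f.). Final answer: 1.351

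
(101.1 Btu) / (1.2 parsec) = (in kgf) 2.937e-13. Check: 1 Btu = 1055.0559 J, so 101.1 Btu = 101.1 * 1055.0559 = 106666.15 J. 1 parsec = 3.0856776e+16 m, so 1.2 parsec = 1.2 * 3.0856776e+16 = 3.7028131e+16 m. Combine: 106666.15 J / 3.7028131e+16 m = 2.8806787e-12 N. 1 kgf = 9.80665 N, so 2.8806787e-12 N = 2.8806787e-12 / 9.80665 = 2.9374747e-13 kgf ≈ 2.937e-13 kgf (4 s.f.).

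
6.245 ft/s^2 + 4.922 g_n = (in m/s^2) 1 ft/s^2 = 0.3048 m/s^2, so 6.245 ft/s^2 = 6.245 * 0.3048 = 1.903476 m/s^2. 1 g_n = 9.80665 m/s^2, so 4.922 g_n = 4.922 * 9.80665 = 48.268331 m/s^2. Sum: 1.903476 + 48.268331 = 50.171807 m/s^2. Result: 50.171807 m/s^2 ≈ 50.17 m/s^2 (4 s.f.). Final answer: 50.17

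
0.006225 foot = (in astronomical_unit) 1 foot = 0.3048 m, so 0.006225 foot = 0.006225 * 0.3048 = 0.00189738 m. 1 astronomical_unit = 1.4959787e+11 m, so 0.00189738 m = 0.00189738 / 1.4959787e+11 = 1.2683202e-14 astronomical_unit ≈ 1.268e-14 astronomical_unit (4 s.f.). Final answer: 1.268e-14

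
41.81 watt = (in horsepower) 0.05607. Check: 41.81 watt = 41.81 W. 1 horsepower = 745.69987 W, so 41.81 W = 41.81 / 745.69987 = 0.056068134 horsepower ≈ 0.05607 horsepower (4 s.f.).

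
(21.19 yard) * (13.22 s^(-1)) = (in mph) 573. Check: 1 yard = 0.9144 m, so 21.19 yard = 21.19 * 0.9144 = 19.376136 m. 13.22 s^(-1) = 13.22 Hz. Combine: 19.376136 m * 13.22 Hz = 256.15252 m/s. 1 mph = 0.44704 m/s, so 256.15252 m/s = 256.15252 / 0.44704 = 572.99686 mph ≈ 573 mph (4 s.f.).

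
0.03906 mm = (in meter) 1 mm = 0.001 m, so 0.03906 mm = 0.03906 * 0.001 = 3.906e-05 m. 3.906e-05 m = 3.906e-05 meter. Final answer: 3.906e-05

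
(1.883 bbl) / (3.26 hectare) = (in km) 1 bbl = 0.15898729 m^3, so 1.883 bbl = 1.883 * 0.15898729 = 0.29937308 m^3. 1 hectare = 10000 m^2, so 3.26 hectare = 3.26 * 10000 = 32600 m^2. Combine: 0.29937308 m^3 / 32600 m^2 = 9.1832232e-06 m. 1 km = 1000 m, so 9.1832232e-06 m = 9.1832232e-06 / 1000 = 9.1832232e-09 km ≈ 9.183e-09 km (4 s.f.). Final answer: 9.183e-09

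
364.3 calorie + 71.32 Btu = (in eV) 1 calorie = 4.184 J, so 364.3 calorie = 364.3 * 4.184 = 1524.2312 J. 1 Btu = 1055.0559 J, so 71.32 Btu = 71.32 * 1055.0559 = 75246.583 J. Sum: 1524.2312 + 75246.583 = 76770.815 J. 1 eV = 1.6021766e-19 J, so 76770.815 J = 76770.815 / 1.6021766e-19 = 4.7916574e+23 eV ≈ 4.792e+23 eV (4 s.f.). Final answer: 4.792e+23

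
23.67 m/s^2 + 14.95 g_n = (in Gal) 23.67 m/s^2 is already in m/s^2. 1 g_n = 9.80665 m/s^2, so 14.95 g_n = 14.95 * 9.80665 = 146.60942 m/s^2. Sum: 23.67 + 146.60942 = 170.27942 m/s^2. 1 Gal = 0.01 m/s^2, so 170.27942 m/s^2 = 170.27942 / 0.01 = 17027.942 Gal ≈ 1.703e+04 Gal (4 s.f.). Final answer: 1.703e+04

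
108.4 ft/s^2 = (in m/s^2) 33.04. Check: 1 ft/s^2 = 0.3048 m/s^2, so 108.4 ft/s^2 = 108.4 * 0.3048 = 33.04032 m/s^2. Result: 33.04032 m/s^2 ≈ 33.04 m/s^2 (4 s.f.).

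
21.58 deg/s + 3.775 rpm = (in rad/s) 0.772. Check: 1 deg/s = 0.017453293 rad/s, so 21.58 deg/s = 21.58 * 0.017453293 = 0.37664205 rad/s. 1 rpm = 0.10471976 rad/s, so 3.775 rpm = 3.775 * 0.10471976 = 0.39531708 rad/s. Sum: 0.37664205 + 0.39531708 = 0.77195913 rad/s. Result: 0.77195913 rad/s ≈ 0.772 rad/s (4 s.f.).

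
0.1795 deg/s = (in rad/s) 1 deg/s = 0.017453293 rad/s, so 0.1795 deg/s = 0.1795 * 0.017453293 = 0.003132866 rad/s. Result: 0.003132866 rad/s ≈ 0.003133 rad/s (4 s.f.). Final answer: 0.003133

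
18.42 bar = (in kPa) 1 bar = 100000 Pa, so 18.42 bar = 18.42 * 100000 = 1842000 Pa. 1 kPa = 1000 Pa, so 1842000 Pa = 1842000 / 1000 = 1842 kPa. Final answer: 1842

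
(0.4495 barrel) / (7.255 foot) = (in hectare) 1 barrel = 0.15898729 m^3, so 0.4495 barrel = 0.4495 * 0.15898729 = 0.071464789 m^3. 1 foot = 0.3048 m, so 7.255 foot = 7.255 * 0.3048 = 2.211324 m. Combine: 0.071464789 m^3 / 2.211324 m = 0.032317647 m^2. 1 hectare = 10000 m^2, so 0.032317647 m^2 = 0.032317647 / 10000 = 3.2317647e-06 hectare ≈ 3.232e-06 hectare (4 s.f.). Final answer: 3.232e-06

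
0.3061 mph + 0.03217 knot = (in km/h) 0.5522. Check: 1 mph = 0.44704 m/s, so 0.3061 mph = 0.3061 * 0.44704 = 0.13683894 m/s. 1 knot = 0.51444444 m/s, so 0.03217 knot = 0.03217 * 0.51444444 = 0.016549678 m/s. Sum: 0.13683894 + 0.016549678 = 0.15338862 m/s. 1 km/h = 0.27777778 m/s, so 0.15338862 m/s = 0.15338862 / 0.27777778 = 0.55219904 km/h ≈ 0.5522 km/h (4 s.f.).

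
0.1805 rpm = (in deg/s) 1.083. Check: 1 rpm = 0.10471976 rad/s, so 0.1805 rpm = 0.1805 * 0.10471976 = 0.018901916 rad/s. 1 deg/s = 0.017453293 rad/s, so 0.018901916 rad/s = 0.018901916 / 0.017453293 = 1.083 deg/s.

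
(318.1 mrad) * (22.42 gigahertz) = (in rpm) 1 mrad = 0.001 rad, so 318.1 mrad = 318.1 * 0.001 = 0.3181 rad. 1 gigahertz = 1e+09 Hz, so 22.42 gigahertz = 22.42 * 1e+09 = 2.242e+10 Hz. Combine: 0.3181 rad * 2.242e+10 Hz = 7.131802e+09 rad/s. 1 rpm = 0.10471976 rad/s, so 7.131802e+09 rad/s = 7.131802e+09 / 0.10471976 = 6.8103692e+10 rpm ≈ 6.81e+10 rpm (4 s.f.). Final answer: 6.81e+10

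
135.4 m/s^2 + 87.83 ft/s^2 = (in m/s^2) 162.2. Check: 135.4 m/s^2 is already in m/s^2. 1 ft/s^2 = 0.3048 m/s^2, so 87.83 ft/s^2 = 87.83 * 0.3048 = 26.770584 m/s^2. Sum: 135.4 + 26.770584 = 162.17058 m/s^2. Result: 162.17058 m/s^2 ≈ 162.2 m/s^2 (4 s.f.).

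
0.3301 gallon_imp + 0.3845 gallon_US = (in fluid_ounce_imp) 104. Check: 1 gallon_imp = 0.00454609 m^3, so 0.3301 gallon_imp = 0.3301 * 0.00454609 = 0.0015006643 m^3. 1 gallon_US = 0.0037854118 m^3, so 0.3845 gallon_US = 0.3845 * 0.0037854118 = 0.0014554908 m^3. Sum: 0.0015006643 + 0.0014554908 = 0.0029561551 m^3. 1 fluid_ounce_imp = 2.8413063e-05 m^3, so 0.0029561551 m^3 = 0.0029561551 / 2.8413063e-05 = 104.04212 fluid_ounce_imp ≈ 104 fluid_ounce_imp (4 s.f.).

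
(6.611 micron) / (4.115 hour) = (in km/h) 1.607e-09. Check: 1 micron = 1e-06 m, so 6.611 micron = 6.611 * 1e-06 = 6.611e-06 m. 1 hour = 3600 s, so 4.115 hour = 4.115 * 3600 = 14814 s. Combine: 6.611e-06 m / 14814 s = 4.4626704e-10 m/s. 1 km/h = 0.27777778 m/s, so 4.4626704e-10 m/s = 4.4626704e-10 / 0.27777778 = 1.6065614e-09 km/h ≈ 1.607e-09 km/h (4 s.f.).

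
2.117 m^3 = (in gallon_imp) 1 gallon_imp = 0.00454609 m^3, so 2.117 m^3 = 2.117 / 0.00454609 = 465.6749 gallon_imp ≈ 465.7 gallon_imp (4 s.f.). Final answer: 465.7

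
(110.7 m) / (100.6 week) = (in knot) 110.7 m is already in m. 1 week = 604800 s, so 100.6 week = 100.6 * 604800 = 60842880 s. Combine: 110.7 m / 60842880 s = 1.8194405e-06 m/s. 1 knot = 0.51444444 m/s, so 1.8194405e-06 m/s = 1.8194405e-06 / 0.51444444 = 3.5367094e-06 knot ≈ 3.537e-06 knot (4 s.f.). Final answer: 3.537e-06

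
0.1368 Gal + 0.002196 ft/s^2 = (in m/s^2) 0.002037. Check: 1 Gal = 0.01 m/s^2, so 0.1368 Gal = 0.1368 * 0.01 = 0.001368 m/s^2. 1 ft/s^2 = 0.3048 m/s^2, so 0.002196 ft/s^2 = 0.002196 * 0.3048 = 0.0006693408 m/s^2. Sum: 0.001368 + 0.0006693408 = 0.0020373408 m/s^2. Result: 0.0020373408 m/s^2 ≈ 0.002037 m/s^2 (4 s.f.).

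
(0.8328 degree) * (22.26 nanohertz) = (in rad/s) 3.236e-10. Check: 1 degree = 0.017453293 rad, so 0.8328 degree = 0.8328 * 0.017453293 = 0.014535102 rad. 1 nanohertz = 1e-09 Hz, so 22.26 nanohertz = 22.26 * 1e-09 = 2.226e-08 Hz. Combine: 0.014535102 rad * 2.226e-08 Hz = 3.2355137e-10 rad/s. Result: 3.2355137e-10 rad/s ≈ 3.236e-10 rad/s (4 s.f.).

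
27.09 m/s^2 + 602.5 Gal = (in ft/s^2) 27.09 m/s^2 is already in m/s^2. 1 Gal = 0.01 m/s^2, so 602.5 Gal = 602.5 * 0.01 = 6.025 m/s^2. Sum: 27.09 + 6.025 = 33.115 m/s^2. 1 ft/s^2 = 0.3048 m/s^2, so 33.115 m/s^2 = 33.115 / 0.3048 = 108.64501 ft/s^2 ≈ 108.6 ft/s^2 (4 s.f.). Final answer: 108.6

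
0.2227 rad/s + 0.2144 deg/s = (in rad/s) 0.2264. Check: 0.2227 rad/s is already in rad/s. 1 deg/s = 0.017453293 rad/s, so 0.2144 deg/s = 0.2144 * 0.017453293 = 0.0037419859 rad/s. Sum: 0.2227 + 0.0037419859 = 0.22644199 rad/s. Result: 0.22644199 rad/s ≈ 0.2264 rad/s (4 s.f.).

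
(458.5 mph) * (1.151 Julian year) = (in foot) 2.443e+10. Check: 1 mph = 0.44704 m/s, so 458.5 mph = 458.5 * 0.44704 = 204.96784 m/s. 1 Julian year = 31557600 s, so 1.151 Julian year = 1.151 * 31557600 = 36322798 s. Combine: 204.96784 m/s * 36322798 s = 7.4450054e+09 m. 1 foot = 0.3048 m, so 7.4450054e+09 m = 7.4450054e+09 / 0.3048 = 2.4425871e+10 foot ≈ 2.443e+10 foot (4 s.f.).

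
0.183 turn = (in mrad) 1150. Check: 1 turn = 6.2831853 rad, so 0.183 turn = 0.183 * 6.2831853 = 1.1498229 rad. 1 mrad = 0.001 rad, so 1.1498229 rad = 1.1498229 / 0.001 = 1149.8229 mrad ≈ 1150 mrad (4 s.f.).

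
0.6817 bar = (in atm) 1 bar = 100000 Pa, so 0.6817 bar = 0.6817 * 100000 = 68170 Pa. 1 atm = 101325 Pa, so 68170 Pa = 68170 / 101325 = 0.67278559 atm ≈ 0.6728 atm (4 s.f.). Final answer: 0.6728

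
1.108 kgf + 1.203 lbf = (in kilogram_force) 1 kgf = 9.80665 N, so 1.108 kgf = 1.108 * 9.80665 = 10.865768 N. 1 lbf = 4.4482216 N, so 1.203 lbf = 1.203 * 4.4482216 = 5.3512106 N. Sum: 10.865768 + 5.3512106 = 16.216979 N. 1 kilogram_force = 9.80665 N, so 16.216979 N = 16.216979 / 9.80665 = 1.6536716 kilogram_force ≈ 1.654 kilogram_force (4 s.f.). Final answer: 1.654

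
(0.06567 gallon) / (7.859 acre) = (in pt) 1 gallon = 0.0037854118 m^3, so 0.06567 gallon = 0.06567 * 0.0037854118 = 0.00024858799 m^3. 1 acre = 4046.8564 m^2, so 7.859 acre = 7.859 * 4046.8564 = 31804.245 m^2. Combine: 0.00024858799 m^3 / 31804.245 m^2 = 7.8161892e-09 m. 1 pt = 0.00035277778 m, so 7.8161892e-09 m = 7.8161892e-09 / 0.00035277778 = 2.2156127e-05 pt ≈ 2.216e-05 pt (4 s.f.). Final answer: 2.216e-05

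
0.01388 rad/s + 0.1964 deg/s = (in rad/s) 0.01388 rad/s is already in rad/s. 1 deg/s = 0.017453293 rad/s, so 0.1964 deg/s = 0.1964 * 0.017453293 = 0.0034278267 rad/s. Sum: 0.01388 + 0.0034278267 = 0.017307827 rad/s. Result: 0.017307827 rad/s ≈ 0.01731 rad/s (4 s.f.). Final answer: 0.01731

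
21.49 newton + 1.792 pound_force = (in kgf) 3.004. Check: 21.49 newton = 21.49 N. 1 pound_force = 4.4482216 N, so 1.792 pound_force = 1.792 * 4.4482216 = 7.9712131 N. Sum: 21.49 + 7.9712131 = 29.461213 N. 1 kgf = 9.80665 N, so 29.461213 N = 29.461213 / 9.80665 = 3.0042077 kgf ≈ 3.004 kgf (4 s.f.).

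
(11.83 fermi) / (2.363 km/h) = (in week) 1 fermi = 1e-15 m, so 11.83 fermi = 11.83 * 1e-15 = 1.183e-14 m. 1 km/h = 0.27777778 m/s, so 2.363 km/h = 2.363 * 0.27777778 = 0.65638889 m/s. Combine: 1.183e-14 m / 0.65638889 m/s = 1.8022852e-14 s. 1 week = 604800 s, so 1.8022852e-14 s = 1.8022852e-14 / 604800 = 2.979969e-20 week ≈ 2.98e-20 week (4 s.f.). Final answer: 2.98e-20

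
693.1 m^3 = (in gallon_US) 1.831e+05. Check: 1 gallon_US = 0.0037854118 m^3, so 693.1 m^3 = 693.1 / 0.0037854118 = 183097.65 gallon_US ≈ 1.831e+05 gallon_US (4 s.f.).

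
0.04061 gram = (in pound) 8.953e-05. Check: 1 gram = 0.001 kg, so 0.04061 gram = 0.04061 * 0.001 = 4.061e-05 kg. 1 pound = 0.45359237 kg, so 4.061e-05 kg = 4.061e-05 / 0.45359237 = 8.9529725e-05 pound ≈ 8.953e-05 pound (4 s.f.).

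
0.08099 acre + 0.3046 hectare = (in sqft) 3.631e+04. Check: 1 acre = 4046.8564 m^2, so 0.08099 acre = 0.08099 * 4046.8564 = 327.7549 m^2. 1 hectare = 10000 m^2, so 0.3046 hectare = 0.3046 * 10000 = 3046 m^2. Sum: 327.7549 + 3046 = 3373.7549 m^2. 1 sqft = 0.09290304 m^2, so 3373.7549 m^2 = 3373.7549 / 0.09290304 = 36314.796 sqft ≈ 3.631e+04 sqft (4 s.f.).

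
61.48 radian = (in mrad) 6.148e+04. Check: 61.48 radian = 61.48 rad. 1 mrad = 0.001 rad, so 61.48 rad = 61.48 / 0.001 = 61480 mrad ≈ 6.148e+04 mrad (4 s.f.).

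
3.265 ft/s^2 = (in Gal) 1 ft/s^2 = 0.3048 m/s^2, so 3.265 ft/s^2 = 3.265 * 0.3048 = 0.995172 m/s^2. 1 Gal = 0.01 m/s^2, so 0.995172 m/s^2 = 0.995172 / 0.01 = 99.5172 Gal ≈ 99.52 Gal (4 s.f.). Final answer: 99.52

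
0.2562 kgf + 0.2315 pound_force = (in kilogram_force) 1 kgf = 9.80665 N, so 0.2562 kgf = 0.2562 * 9.80665 = 2.5124637 N. 1 pound_force = 4.4482216 N, so 0.2315 pound_force = 0.2315 * 4.4482216 = 1.0297633 N. Sum: 2.5124637 + 1.0297633 = 3.542227 N. 1 kilogram_force = 9.80665 N, so 3.542227 N = 3.542227 / 9.80665 = 0.36120663 kilogram_force ≈ 0.3612 kilogram_force (4 s.f.). Final answer: 0.3612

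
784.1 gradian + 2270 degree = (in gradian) 3306. Check: 1 gradian = 0.015707963 rad, so 784.1 gradian = 784.1 * 0.015707963 = 12.316614 rad. 1 degree = 0.017453293 rad, so 2270 degree = 2270 * 0.017453293 = 39.618974 rad. Sum: 12.316614 + 39.618974 = 51.935588 rad. 1 gradian = 0.015707963 rad, so 51.935588 rad = 51.935588 / 0.015707963 = 3306.3222 gradian ≈ 3306 gradian (4 s.f.).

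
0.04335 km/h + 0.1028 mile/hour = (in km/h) 0.2088. Check: 1 km/h = 0.27777778 m/s, so 0.04335 km/h = 0.04335 * 0.27777778 = 0.012041667 m/s. 1 mile/hour = 0.44704 m/s, so 0.1028 mile/hour = 0.1028 * 0.44704 = 0.045955712 m/s. Sum: 0.012041667 + 0.045955712 = 0.057997379 m/s. 1 km/h = 0.27777778 m/s, so 0.057997379 m/s = 0.057997379 / 0.27777778 = 0.20879056 km/h ≈ 0.2088 km/h (4 s.f.).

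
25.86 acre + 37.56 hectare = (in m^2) 1 acre = 4046.8564 m^2, so 25.86 acre = 25.86 * 4046.8564 = 104651.71 m^2. 1 hectare = 10000 m^2, so 37.56 hectare = 37.56 * 10000 = 375600 m^2. Sum: 104651.71 + 375600 = 480251.71 m^2. Result: 480251.71 m^2 ≈ 4.803e+05 m^2 (4 s.f.). Final answer: 4.803e+05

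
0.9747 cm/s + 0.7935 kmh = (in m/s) 0.2302. Check: 1 cm/s = 0.01 m/s, so 0.9747 cm/s = 0.9747 * 0.01 = 0.009747 m/s. 1 kmh = 0.27777778 m/s, so 0.7935 kmh = 0.7935 * 0.27777778 = 0.22041667 m/s. Sum: 0.009747 + 0.22041667 = 0.23016367 m/s. Result: 0.23016367 m/s ≈ 0.2302 m/s (4 s.f.).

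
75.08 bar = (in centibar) 1 bar = 100000 Pa, so 75.08 bar = 75.08 * 100000 = 7508000 Pa. 1 centibar = 1000 Pa, so 7508000 Pa = 7508000 / 1000 = 7508 centibar. Final answer: 7508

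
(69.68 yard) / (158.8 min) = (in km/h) 0.02407. Check: 1 yard = 0.9144 m, so 69.68 yard = 69.68 * 0.9144 = 63.715392 m. 1 min = 60 s, so 158.8 min = 158.8 * 60 = 9528 s. Combine: 63.715392 m / 9528 s = 0.0066871738 m/s. 1 km/h = 0.27777778 m/s, so 0.0066871738 m/s = 0.0066871738 / 0.27777778 = 0.024073826 km/h ≈ 0.02407 km/h (4 s.f.).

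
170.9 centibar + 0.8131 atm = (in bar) 2.533. Check: 1 centibar = 1000 Pa, so 170.9 centibar = 170.9 * 1000 = 170900 Pa. 1 atm = 101325 Pa, so 0.8131 atm = 0.8131 * 101325 = 82387.357 Pa. Sum: 170900 + 82387.357 = 253287.36 Pa. 1 bar = 100000 Pa, so 253287.36 Pa = 253287.36 / 100000 = 2.5328736 bar ≈ 2.533 bar (4 s.f.).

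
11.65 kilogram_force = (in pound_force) 1 kilogram_force = 9.80665 N, so 11.65 kilogram_force = 11.65 * 9.80665 = 114.24747 N. 1 pound_force = 4.4482216 N, so 114.24747 N = 114.24747 / 4.4482216 = 25.683854 pound_force ≈ 25.68 pound_force (4 s.f.). Final answer: 25.68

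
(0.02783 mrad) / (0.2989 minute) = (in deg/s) 8.891e-05. Check: 1 mrad = 0.001 rad, so 0.02783 mrad = 0.02783 * 0.001 = 2.783e-05 rad. 1 minute = 60 s, so 0.2989 minute = 0.2989 * 60 = 17.934 s. Combine: 2.783e-05 rad / 17.934 s = 1.551801e-06 rad/s. 1 deg/s = 0.017453293 rad/s, so 1.551801e-06 rad/s = 1.551801e-06 / 0.017453293 = 8.8911651e-05 deg/s ≈ 8.891e-05 deg/s (4 s.f.).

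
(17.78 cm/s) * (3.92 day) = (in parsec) 1.952e-12. Check: 1 cm/s = 0.01 m/s, so 17.78 cm/s = 17.78 * 0.01 = 0.1778 m/s. 1 day = 86400 s, so 3.92 day = 3.92 * 86400 = 338688 s. Combine: 0.1778 m/s * 338688 s = 60218.726 m. 1 parsec = 3.0856776e+16 m, so 60218.726 m = 60218.726 / 3.0856776e+16 = 1.951556e-12 parsec ≈ 1.952e-12 parsec (4 s.f.).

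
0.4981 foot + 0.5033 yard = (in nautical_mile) 0.0003305. Check: 1 foot = 0.3048 m, so 0.4981 foot = 0.4981 * 0.3048 = 0.15182088 m. 1 yard = 0.9144 m, so 0.5033 yard = 0.5033 * 0.9144 = 0.46021752 m. Sum: 0.15182088 + 0.46021752 = 0.6120384 m. 1 nautical_mile = 1852 m, so 0.6120384 m = 0.6120384 / 1852 = 0.0003304743 nautical_mile ≈ 0.0003305 nautical_mile (4 s.f.).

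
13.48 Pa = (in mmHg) 1 mmHg = 133.32237 Pa, so 13.48 Pa = 13.48 / 133.32237 = 0.10110831 mmHg ≈ 0.1011 mmHg (4 s.f.). Final answer: 0.1011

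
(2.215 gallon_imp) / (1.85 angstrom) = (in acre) 1.345e+04. Check: 1 gallon_imp = 0.00454609 m^3, so 2.215 gallon_imp = 2.215 * 0.00454609 = 0.010069589 m^3. 1 angstrom = 1e-10 m, so 1.85 angstrom = 1.85 * 1e-10 = 1.85e-10 m. Combine: 0.010069589 m^3 / 1.85e-10 m = 54430213 m^2. 1 acre = 4046.8564 m^2, so 54430213 m^2 = 54430213 / 4046.8564 = 13449.998 acre ≈ 1.345e+04 acre (4 s.f.).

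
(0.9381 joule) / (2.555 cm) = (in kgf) 0.9381 joule = 0.9381 J. 1 cm = 0.01 m, so 2.555 cm = 2.555 * 0.01 = 0.02555 m. Combine: 0.9381 J / 0.02555 m = 36.716243 N. 1 kgf = 9.80665 N, so 36.716243 N = 36.716243 / 9.80665 = 3.7440148 kgf ≈ 3.744 kgf (4 s.f.). Final answer: 3.744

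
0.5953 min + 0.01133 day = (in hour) 0.2818. Check: 1 min = 60 s, so 0.5953 min = 0.5953 * 60 = 35.718 s. 1 day = 86400 s, so 0.01133 day = 0.01133 * 86400 = 978.912 s. Sum: 35.718 + 978.912 = 1014.63 s. 1 hour = 3600 s, so 1014.63 s = 1014.63 / 3600 = 0.28184167 hour ≈ 0.2818 hour (4 s.f.).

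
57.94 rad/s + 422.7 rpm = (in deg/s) 57.94 rad/s is already in rad/s. 1 rpm = 0.10471976 rad/s, so 422.7 rpm = 422.7 * 0.10471976 = 44.26504 rad/s. Sum: 57.94 + 44.26504 = 102.20504 rad/s. 1 deg/s = 0.017453293 rad/s, so 102.20504 rad/s = 102.20504 / 0.017453293 = 5855.9175 deg/s ≈ 5856 deg/s (4 s.f.). Final answer: 5856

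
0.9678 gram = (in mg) 967.8. Check: 1 gram = 0.001 kg, so 0.9678 gram = 0.9678 * 0.001 = 0.0009678 kg. 1 mg = 1e-06 kg, so 0.0009678 kg = 0.0009678 / 1e-06 = 967.8 mg.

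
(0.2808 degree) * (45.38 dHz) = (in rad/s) 1 degree = 0.017453293 rad, so 0.2808 degree = 0.2808 * 0.017453293 = 0.0049008845 rad. 1 dHz = 0.1 Hz, so 45.38 dHz = 45.38 * 0.1 = 4.538 Hz. Combine: 0.0049008845 rad * 4.538 Hz = 0.022240214 rad/s. Result: 0.022240214 rad/s ≈ 0.02224 rad/s (4 s.f.). Final answer: 0.02224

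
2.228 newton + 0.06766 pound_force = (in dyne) 2.228 newton = 2.228 N. 1 pound_force = 4.4482216 N, so 0.06766 pound_force = 0.06766 * 4.4482216 = 0.30096667 N. Sum: 2.228 + 0.30096667 = 2.5289667 N. 1 dyne = 1e-05 N, so 2.5289667 N = 2.5289667 / 1e-05 = 252896.67 dyne ≈ 2.529e+05 dyne (4 s.f.). Final answer: 2.529e+05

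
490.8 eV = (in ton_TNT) 1 eV = 1.6021766e-19 J, so 490.8 eV = 490.8 * 1.6021766e-19 = 7.8634829e-17 J. 1 ton_TNT = 4.184e+09 J, so 7.8634829e-17 J = 7.8634829e-17 / 4.184e+09 = 1.8794175e-26 ton_TNT ≈ 1.879e-26 ton_TNT (4 s.f.). Final answer: 1.879e-26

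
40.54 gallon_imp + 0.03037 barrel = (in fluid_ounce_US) 1 gallon_imp = 0.00454609 m^3, so 40.54 gallon_imp = 40.54 * 0.00454609 = 0.18429849 m^3. 1 barrel = 0.15898729 m^3, so 0.03037 barrel = 0.03037 * 0.15898729 = 0.0048284441 m^3. Sum: 0.18429849 + 0.0048284441 = 0.18912693 m^3. 1 fluid_ounce_US = 2.957353e-05 m^3, so 0.18912693 m^3 = 0.18912693 / 2.957353e-05 = 6395.1424 fluid_ounce_US ≈ 6395 fluid_ounce_US (4 s.f.). Final answer: 6395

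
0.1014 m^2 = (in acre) 2.506e-05. Check: 1 acre = 4046.8564 m^2, so 0.1014 m^2 = 0.1014 / 4046.8564 = 2.5056486e-05 acre ≈ 2.506e-05 acre (4 s.f.).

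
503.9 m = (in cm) 5.039e+04. Check: 1 cm = 0.01 m, so 503.9 m = 503.9 / 0.01 = 50390 cm ≈ 5.039e+04 cm (4 s.f.).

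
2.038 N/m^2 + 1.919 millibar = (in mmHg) 1.455. Check: 2.038 N/m^2 = 2.038 Pa. 1 millibar = 100 Pa, so 1.919 millibar = 1.919 * 100 = 191.9 Pa. Sum: 2.038 + 191.9 = 193.938 Pa. 1 mmHg = 133.32237 Pa, so 193.938 Pa = 193.938 / 133.32237 = 1.4546546 mmHg ≈ 1.455 mmHg (4 s.f.).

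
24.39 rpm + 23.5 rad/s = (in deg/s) 1493. Check: 1 rpm = 0.10471976 rad/s, so 24.39 rpm = 24.39 * 0.10471976 = 2.5541148 rad/s. 23.5 rad/s is already in rad/s. Sum: 2.5541148 + 23.5 = 26.054115 rad/s. 1 deg/s = 0.017453293 rad/s, so 26.054115 rad/s = 26.054115 / 0.017453293 = 1492.7908 deg/s ≈ 1493 deg/s (4 s.f.).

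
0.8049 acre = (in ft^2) 1 acre = 4046.8564 m^2, so 0.8049 acre = 0.8049 * 4046.8564 = 3257.3147 m^2. 1 ft^2 = 0.09290304 m^2, so 3257.3147 m^2 = 3257.3147 / 0.09290304 = 35061.444 ft^2 ≈ 3.506e+04 ft^2 (4 s.f.). Final answer: 3.506e+04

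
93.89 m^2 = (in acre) 1 acre = 4046.8564 m^2, so 93.89 m^2 = 93.89 / 4046.8564 = 0.023200724 acre ≈ 0.0232 acre (4 s.f.). Final answer: 0.0232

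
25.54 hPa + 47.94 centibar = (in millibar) 1 hPa = 100 Pa, so 25.54 hPa = 25.54 * 100 = 2554 Pa. 1 centibar = 1000 Pa, so 47.94 centibar = 47.94 * 1000 = 47940 Pa. Sum: 2554 + 47940 = 50494 Pa. 1 millibar = 100 Pa, so 50494 Pa = 50494 / 100 = 504.94 millibar ≈ 504.9 millibar (4 s.f.). Final answer: 504.9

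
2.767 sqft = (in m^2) 1 sqft = 0.09290304 m^2, so 2.767 sqft = 2.767 * 0.09290304 = 0.25706271 m^2. Result: 0.25706271 m^2 ≈ 0.2571 m^2 (4 s.f.). Final answer: 0.2571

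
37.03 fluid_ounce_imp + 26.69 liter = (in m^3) 0.02774. Check: 1 fluid_ounce_imp = 2.8413063e-05 m^3, so 37.03 fluid_ounce_imp = 37.03 * 2.8413063e-05 = 0.0010521357 m^3. 1 liter = 0.001 m^3, so 26.69 liter = 26.69 * 0.001 = 0.02669 m^3. Sum: 0.0010521357 + 0.02669 = 0.027742136 m^3. Result: 0.027742136 m^3 ≈ 0.02774 m^3 (4 s.f.).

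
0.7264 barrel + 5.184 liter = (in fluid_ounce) 4080. Check: 1 barrel = 0.15898729 m^3, so 0.7264 barrel = 0.7264 * 0.15898729 = 0.11548837 m^3. 1 liter = 0.001 m^3, so 5.184 liter = 5.184 * 0.001 = 0.005184 m^3. Sum: 0.11548837 + 0.005184 = 0.12067237 m^3. 1 fluid_ounce = 2.957353e-05 m^3, so 0.12067237 m^3 = 0.12067237 / 2.957353e-05 = 4080.4183 fluid_ounce ≈ 4080 fluid_ounce (4 s.f.).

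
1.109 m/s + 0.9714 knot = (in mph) 1.109 m/s is already in m/s. 1 knot = 0.51444444 m/s, so 0.9714 knot = 0.9714 * 0.51444444 = 0.49973133 m/s. Sum: 1.109 + 0.49973133 = 1.6087313 m/s. 1 mph = 0.44704 m/s, so 1.6087313 m/s = 1.6087313 / 0.44704 = 3.5986295 mph ≈ 3.599 mph (4 s.f.). Final answer: 3.599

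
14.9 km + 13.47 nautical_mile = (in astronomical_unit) 2.664e-07. Check: 1 km = 1000 m, so 14.9 km = 14.9 * 1000 = 14900 m. 1 nautical_mile = 1852 m, so 13.47 nautical_mile = 13.47 * 1852 = 24946.44 m. Sum: 14900 + 24946.44 = 39846.44 m. 1 astronomical_unit = 1.4959787e+11 m, so 39846.44 m = 39846.44 / 1.4959787e+11 = 2.66357e-07 astronomical_unit ≈ 2.664e-07 astronomical_unit (4 s.f.).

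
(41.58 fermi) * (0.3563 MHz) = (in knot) 2.88e-08. Check: 1 fermi = 1e-15 m, so 41.58 fermi = 41.58 * 1e-15 = 4.158e-14 m. 1 MHz = 1000000 Hz, so 0.3563 MHz = 0.3563 * 1000000 = 356300 Hz. Combine: 4.158e-14 m * 356300 Hz = 1.4814954e-08 m/s. 1 knot = 0.51444444 m/s, so 1.4814954e-08 m/s = 1.4814954e-08 / 0.51444444 = 2.8797967e-08 knot ≈ 2.88e-08 knot (4 s.f.).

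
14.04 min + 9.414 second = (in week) 1 min = 60 s, so 14.04 min = 14.04 * 60 = 842.4 s. 9.414 second = 9.414 s. Sum: 842.4 + 9.414 = 851.814 s. 1 week = 604800 s, so 851.814 s = 851.814 / 604800 = 0.0014084226 week ≈ 0.001408 week (4 s.f.). Final answer: 0.001408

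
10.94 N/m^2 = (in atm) 0.000108. Check: 10.94 N/m^2 = 10.94 Pa. 1 atm = 101325 Pa, so 10.94 Pa = 10.94 / 101325 = 0.00010796941 atm ≈ 0.000108 atm (4 s.f.).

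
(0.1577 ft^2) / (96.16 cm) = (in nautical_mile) 1 ft^2 = 0.09290304 m^2, so 0.1577 ft^2 = 0.1577 * 0.09290304 = 0.014650809 m^2. 1 cm = 0.01 m, so 96.16 cm = 96.16 * 0.01 = 0.9616 m. Combine: 0.014650809 m^2 / 0.9616 m = 0.015235867 m. 1 nautical_mile = 1852 m, so 0.015235867 m = 0.015235867 / 1852 = 8.2267099e-06 nautical_mile ≈ 8.227e-06 nautical_mile (4 s.f.). Final answer: 8.227e-06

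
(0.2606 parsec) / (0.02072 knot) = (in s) 1 parsec = 3.0856776e+16 m, so 0.2606 parsec = 0.2606 * 3.0856776e+16 = 8.0412758e+15 m. 1 knot = 0.51444444 m/s, so 0.02072 knot = 0.02072 * 0.51444444 = 0.010659289 m/s. Combine: 8.0412758e+15 m / 0.010659289 m/s = 7.5439139e+17 s. Result: 7.5439139e+17 s ≈ 7.544e+17 s (4 s.f.). Final answer: 7.544e+17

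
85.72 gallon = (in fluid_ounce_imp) 1 gallon = 0.0037854118 m^3, so 85.72 gallon = 85.72 * 0.0037854118 = 0.3244855 m^3. 1 fluid_ounce_imp = 2.8413063e-05 m^3, so 0.3244855 m^3 = 0.3244855 / 2.8413063e-05 = 11420.293 fluid_ounce_imp ≈ 1.142e+04 fluid_ounce_imp (4 s.f.). Final answer: 1.142e+04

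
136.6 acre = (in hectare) 1 acre = 4046.8564 m^2, so 136.6 acre = 136.6 * 4046.8564 = 552800.59 m^2. 1 hectare = 10000 m^2, so 552800.59 m^2 = 552800.59 / 10000 = 55.280059 hectare ≈ 55.28 hectare (4 s.f.). Final answer: 55.28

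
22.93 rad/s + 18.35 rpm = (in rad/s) 22.93 rad/s is already in rad/s. 1 rpm = 0.10471976 rad/s, so 18.35 rpm = 18.35 * 0.10471976 = 1.9216075 rad/s. Sum: 22.93 + 1.9216075 = 24.851608 rad/s. Result: 24.851608 rad/s ≈ 24.85 rad/s (4 s.f.). Final answer: 24.85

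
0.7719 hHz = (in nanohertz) 7.719e+10. Check: 1 hHz = 100 Hz, so 0.7719 hHz = 0.7719 * 100 = 77.19 Hz. 1 nanohertz = 1e-09 Hz, so 77.19 Hz = 77.19 / 1e-09 = 7.719e+10 nanohertz.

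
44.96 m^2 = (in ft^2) 483.9. Check: 1 ft^2 = 0.09290304 m^2, so 44.96 m^2 = 44.96 / 0.09290304 = 483.94541 ft^2 ≈ 483.9 ft^2 (4 s.f.).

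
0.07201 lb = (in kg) 1 lb = 0.45359237 kg, so 0.07201 lb = 0.07201 * 0.45359237 = 0.032663187 kg. Result: 0.032663187 kg ≈ 0.03266 kg (4 s.f.). Final answer: 0.03266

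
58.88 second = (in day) 58.88 second = 58.88 s. 1 day = 86400 s, so 58.88 s = 58.88 / 86400 = 0.00068148148 day ≈ 0.0006815 day (4 s.f.). Final answer: 0.0006815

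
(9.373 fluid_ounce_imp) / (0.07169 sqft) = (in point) 1 fluid_ounce_imp = 2.8413063e-05 m^3, so 9.373 fluid_ounce_imp = 9.373 * 2.8413063e-05 = 0.00026631563 m^3. 1 sqft = 0.09290304 m^2, so 0.07169 sqft = 0.07169 * 0.09290304 = 0.0066602189 m^2. Combine: 0.00026631563 m^3 / 0.0066602189 m^2 = 0.039986018 m. 1 point = 0.00035277778 m, so 0.039986018 m = 0.039986018 / 0.00035277778 = 113.34619 point ≈ 113.3 point (4 s.f.). Final answer: 113.3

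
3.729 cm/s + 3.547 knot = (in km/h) 1 cm/s = 0.01 m/s, so 3.729 cm/s = 3.729 * 0.01 = 0.03729 m/s. 1 knot = 0.51444444 m/s, so 3.547 knot = 3.547 * 0.51444444 = 1.8247344 m/s. Sum: 0.03729 + 1.8247344 = 1.8620244 m/s. 1 km/h = 0.27777778 m/s, so 1.8620244 m/s = 1.8620244 / 0.27777778 = 6.703288 km/h ≈ 6.703 km/h (4 s.f.). Final answer: 6.703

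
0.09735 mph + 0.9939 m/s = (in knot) 2.017. Check: 1 mph = 0.44704 m/s, so 0.09735 mph = 0.09735 * 0.44704 = 0.043519344 m/s. 0.9939 m/s is already in m/s. Sum: 0.043519344 + 0.9939 = 1.0374193 m/s. 1 knot = 0.51444444 m/s, so 1.0374193 m/s = 1.0374193 / 0.51444444 = 2.0165819 knot ≈ 2.017 knot (4 s.f.).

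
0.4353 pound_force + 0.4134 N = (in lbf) 0.5282. Check: 1 pound_force = 4.4482216 N, so 0.4353 pound_force = 0.4353 * 4.4482216 = 1.9363109 N. 0.4134 N is already in N. Sum: 1.9363109 + 0.4134 = 2.3497109 N. 1 lbf = 4.4482216 N, so 2.3497109 N = 2.3497109 / 4.4482216 = 0.52823602 lbf ≈ 0.5282 lbf (4 s.f.).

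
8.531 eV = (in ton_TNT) 3.267e-28. Check: 1 eV = 1.6021766e-19 J, so 8.531 eV = 8.531 * 1.6021766e-19 = 1.3668169e-18 J. 1 ton_TNT = 4.184e+09 J, so 1.3668169e-18 J = 1.3668169e-18 / 4.184e+09 = 3.2667708e-28 ton_TNT ≈ 3.267e-28 ton_TNT (4 s.f.).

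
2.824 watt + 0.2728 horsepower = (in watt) 2.824 watt = 2.824 W. 1 horsepower = 745.69987 W, so 0.2728 horsepower = 0.2728 * 745.69987 = 203.42692 W. Sum: 2.824 + 203.42692 = 206.25092 W. 206.25092 W = 206.25092 watt ≈ 206.3 watt (4 s.f.). Final answer: 206.3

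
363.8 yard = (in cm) 1 yard = 0.9144 m, so 363.8 yard = 363.8 * 0.9144 = 332.65872 m. 1 cm = 0.01 m, so 332.65872 m = 332.65872 / 0.01 = 33265.872 cm ≈ 3.327e+04 cm (4 s.f.). Final answer: 3.327e+04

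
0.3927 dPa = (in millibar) 0.0003927. Check: 1 dPa = 0.1 Pa, so 0.3927 dPa = 0.3927 * 0.1 = 0.03927 Pa. 1 millibar = 100 Pa, so 0.03927 Pa = 0.03927 / 100 = 0.0003927 millibar.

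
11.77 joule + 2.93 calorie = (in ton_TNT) 5.743e-09. Check: 11.77 joule = 11.77 J. 1 calorie = 4.184 J, so 2.93 calorie = 2.93 * 4.184 = 12.25912 J. Sum: 11.77 + 12.25912 = 24.02912 J. 1 ton_TNT = 4.184e+09 J, so 24.02912 J = 24.02912 / 4.184e+09 = 5.7430975e-09 ton_TNT ≈ 5.743e-09 ton_TNT (4 s.f.).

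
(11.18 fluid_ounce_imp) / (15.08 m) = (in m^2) 1 fluid_ounce_imp = 2.8413063e-05 m^3, so 11.18 fluid_ounce_imp = 11.18 * 2.8413063e-05 = 0.00031765804 m^3. 15.08 m is already in m. Combine: 0.00031765804 m^3 / 15.08 m = 2.1064857e-05 m^2. Result: 2.1064857e-05 m^2 ≈ 2.106e-05 m^2 (4 s.f.). Final answer: 2.106e-05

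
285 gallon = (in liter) 1079. Check: 1 gallon = 0.0037854118 m^3, so 285 gallon = 285 * 0.0037854118 = 1.0788424 m^3. 1 liter = 0.001 m^3, so 1.0788424 m^3 = 1.0788424 / 0.001 = 1078.8424 liter ≈ 1079 liter (4 s.f.).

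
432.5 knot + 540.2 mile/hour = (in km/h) 1670. Check: 1 knot = 0.51444444 m/s, so 432.5 knot = 432.5 * 0.51444444 = 222.49722 m/s. 1 mile/hour = 0.44704 m/s, so 540.2 mile/hour = 540.2 * 0.44704 = 241.49101 m/s. Sum: 222.49722 + 241.49101 = 463.98823 m/s. 1 km/h = 0.27777778 m/s, so 463.98823 m/s = 463.98823 / 0.27777778 = 1670.3576 km/h ≈ 1670 km/h (4 s.f.).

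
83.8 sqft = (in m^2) 1 sqft = 0.09290304 m^2, so 83.8 sqft = 83.8 * 0.09290304 = 7.7852748 m^2. Result: 7.7852748 m^2 ≈ 7.785 m^2 (4 s.f.). Final answer: 7.785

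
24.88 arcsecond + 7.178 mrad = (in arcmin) 1 arcsecond = 4.8481368e-06 rad, so 24.88 arcsecond = 24.88 * 4.8481368e-06 = 0.00012062164 rad. 1 mrad = 0.001 rad, so 7.178 mrad = 7.178 * 0.001 = 0.007178 rad. Sum: 0.00012062164 + 0.007178 = 0.0072986216 rad. 1 arcmin = 0.00029088821 rad, so 0.0072986216 rad = 0.0072986216 / 0.00029088821 = 25.090813 arcmin ≈ 25.09 arcmin (4 s.f.). Final answer: 25.09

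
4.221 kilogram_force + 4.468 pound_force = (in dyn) 6.127e+06. Check: 1 kilogram_force = 9.80665 N, so 4.221 kilogram_force = 4.221 * 9.80665 = 41.39387 N. 1 pound_force = 4.4482216 N, so 4.468 pound_force = 4.468 * 4.4482216 = 19.874654 N. Sum: 41.39387 + 19.874654 = 61.268524 N. 1 dyn = 1e-05 N, so 61.268524 N = 61.268524 / 1e-05 = 6126852.4 dyn ≈ 6.127e+06 dyn (4 s.f.).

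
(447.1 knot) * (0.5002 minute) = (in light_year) 7.296e-13. Check: 1 knot = 0.51444444 m/s, so 447.1 knot = 447.1 * 0.51444444 = 230.00811 m/s. 1 minute = 60 s, so 0.5002 minute = 0.5002 * 60 = 30.012 s. Combine: 230.00811 m/s * 30.012 s = 6903.0034 m. 1 light_year = 9.4607305e+15 m, so 6903.0034 m = 6903.0034 / 9.4607305e+15 = 7.2964804e-13 light_year ≈ 7.296e-13 light_year (4 s.f.).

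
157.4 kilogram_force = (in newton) 1 kilogram_force = 9.80665 N, so 157.4 kilogram_force = 157.4 * 9.80665 = 1543.5667 N. 1543.5667 N = 1543.5667 newton ≈ 1544 newton (4 s.f.). Final answer: 1544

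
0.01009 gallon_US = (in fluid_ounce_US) 1.292. Check: 1 gallon_US = 0.0037854118 m^3, so 0.01009 gallon_US = 0.01009 * 0.0037854118 = 3.8194805e-05 m^3. 1 fluid_ounce_US = 2.957353e-05 m^3, so 3.8194805e-05 m^3 = 3.8194805e-05 / 2.957353e-05 = 1.29152 fluid_ounce_US ≈ 1.292 fluid_ounce_US (4 s.f.).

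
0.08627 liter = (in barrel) 0.0005426. Check: 1 liter = 0.001 m^3, so 0.08627 liter = 0.08627 * 0.001 = 8.627e-05 m^3. 1 barrel = 0.15898729 m^3, so 8.627e-05 m^3 = 8.627e-05 / 0.15898729 = 0.00054262198 barrel ≈ 0.0005426 barrel (4 s.f.).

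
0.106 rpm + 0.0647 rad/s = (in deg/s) 1 rpm = 0.10471976 rad/s, so 0.106 rpm = 0.106 * 0.10471976 = 0.011100294 rad/s. 0.0647 rad/s is already in rad/s. Sum: 0.011100294 + 0.0647 = 0.075800294 rad/s. 1 deg/s = 0.017453293 rad/s, so 0.075800294 rad/s = 0.075800294 / 0.017453293 = 4.3430369 deg/s ≈ 4.343 deg/s (4 s.f.). Final answer: 4.343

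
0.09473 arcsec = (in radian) 4.593e-07. Check: 1 arcsec = 4.8481368e-06 rad, so 0.09473 arcsec = 0.09473 * 4.8481368e-06 = 4.59264e-07 rad. 4.59264e-07 rad = 4.59264e-07 radian ≈ 4.593e-07 radian (4 s.f.).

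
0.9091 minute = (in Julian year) 1.728e-06. Check: 1 minute = 60 s, so 0.9091 minute = 0.9091 * 60 = 54.546 s. 1 Julian year = 31557600 s, so 54.546 s = 54.546 / 31557600 = 1.7284584e-06 Julian year ≈ 1.728e-06 Julian year (4 s.f.).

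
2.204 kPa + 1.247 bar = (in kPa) 1 kPa = 1000 Pa, so 2.204 kPa = 2.204 * 1000 = 2204 Pa. 1 bar = 100000 Pa, so 1.247 bar = 1.247 * 100000 = 124700 Pa. Sum: 2204 + 124700 = 126904 Pa. 1 kPa = 1000 Pa, so 126904 Pa = 126904 / 1000 = 126.904 kPa ≈ 126.9 kPa (4 s.f.). Final answer: 126.9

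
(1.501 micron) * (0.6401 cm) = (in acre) 1 micron = 1e-06 m, so 1.501 micron = 1.501 * 1e-06 = 1.501e-06 m. 1 cm = 0.01 m, so 0.6401 cm = 0.6401 * 0.01 = 0.006401 m. Combine: 1.501e-06 m * 0.006401 m = 9.607901e-09 m^2. 1 acre = 4046.8564 m^2, so 9.607901e-09 m^2 = 9.607901e-09 / 4046.8564 = 2.374164e-12 acre ≈ 2.374e-12 acre (4 s.f.). Final answer: 2.374e-12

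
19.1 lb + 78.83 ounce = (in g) 1 lb = 0.45359237 kg, so 19.1 lb = 19.1 * 0.45359237 = 8.6636143 kg. 1 ounce = 0.028349523 kg, so 78.83 ounce = 78.83 * 0.028349523 = 2.2347929 kg. Sum: 8.6636143 + 2.2347929 = 10.898407 kg. 1 g = 0.001 kg, so 10.898407 kg = 10.898407 / 0.001 = 10898.407 g ≈ 1.09e+04 g (4 s.f.). Final answer: 1.09e+04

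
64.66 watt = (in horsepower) 0.08671. Check: 64.66 watt = 64.66 W. 1 horsepower = 745.69987 W, so 64.66 W = 64.66 / 745.69987 = 0.086710488 horsepower ≈ 0.08671 horsepower (4 s.f.).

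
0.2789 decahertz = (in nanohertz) 1 decahertz = 10 Hz, so 0.2789 decahertz = 0.2789 * 10 = 2.789 Hz. 1 nanohertz = 1e-09 Hz, so 2.789 Hz = 2.789 / 1e-09 = 2.789e+09 nanohertz. Final answer: 2.789e+09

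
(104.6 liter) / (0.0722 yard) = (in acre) 1 liter = 0.001 m^3, so 104.6 liter = 104.6 * 0.001 = 0.1046 m^3. 1 yard = 0.9144 m, so 0.0722 yard = 0.0722 * 0.9144 = 0.06601968 m. Combine: 0.1046 m^3 / 0.06601968 m = 1.5843761 m^2. 1 acre = 4046.8564 m^2, so 1.5843761 m^2 = 1.5843761 / 4046.8564 = 0.00039150785 acre ≈ 0.0003915 acre (4 s.f.). Final answer: 0.0003915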